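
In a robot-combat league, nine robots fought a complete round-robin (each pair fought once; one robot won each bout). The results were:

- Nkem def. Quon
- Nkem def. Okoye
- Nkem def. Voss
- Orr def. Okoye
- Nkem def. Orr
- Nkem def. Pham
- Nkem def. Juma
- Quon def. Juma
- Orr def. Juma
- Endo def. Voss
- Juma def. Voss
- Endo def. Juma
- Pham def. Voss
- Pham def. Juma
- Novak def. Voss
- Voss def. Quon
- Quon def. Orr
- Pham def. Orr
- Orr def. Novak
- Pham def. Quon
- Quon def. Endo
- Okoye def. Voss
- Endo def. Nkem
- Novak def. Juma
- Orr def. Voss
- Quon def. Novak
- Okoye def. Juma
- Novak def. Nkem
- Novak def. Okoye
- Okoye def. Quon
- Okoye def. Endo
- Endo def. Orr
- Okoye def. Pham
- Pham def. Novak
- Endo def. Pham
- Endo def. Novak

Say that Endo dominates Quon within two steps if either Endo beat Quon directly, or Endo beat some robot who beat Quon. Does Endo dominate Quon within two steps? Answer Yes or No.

Yes

Endo did not beat Quon directly.
Endo beat Nkem, Pham, Juma, Voss, Novak, Orr. Of those, Nkem beat Quon.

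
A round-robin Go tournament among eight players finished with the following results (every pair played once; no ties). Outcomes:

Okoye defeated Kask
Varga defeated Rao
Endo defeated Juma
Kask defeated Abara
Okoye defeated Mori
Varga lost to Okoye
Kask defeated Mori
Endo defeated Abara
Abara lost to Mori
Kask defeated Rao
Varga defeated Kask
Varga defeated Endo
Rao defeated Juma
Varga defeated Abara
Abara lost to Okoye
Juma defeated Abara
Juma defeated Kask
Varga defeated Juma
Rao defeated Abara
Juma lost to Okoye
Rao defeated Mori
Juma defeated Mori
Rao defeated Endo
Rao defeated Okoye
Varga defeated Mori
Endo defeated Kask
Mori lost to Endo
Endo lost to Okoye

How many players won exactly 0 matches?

1

Win totals: Endo 4, Juma 3, Kask 3, Rao 5, Okoye 6, Abara 0, Mori 1, Varga 6.
Exactly 0: Abara — 1 player.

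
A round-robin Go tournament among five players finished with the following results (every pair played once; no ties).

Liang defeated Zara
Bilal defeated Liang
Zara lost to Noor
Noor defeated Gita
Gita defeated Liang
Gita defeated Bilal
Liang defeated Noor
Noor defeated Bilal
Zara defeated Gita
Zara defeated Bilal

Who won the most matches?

Win totals: Zara 2, Gita 2, Bilal 1, Noor 3, Liang 2.
Noor leads with 3 wins (next highest: 2).

Noor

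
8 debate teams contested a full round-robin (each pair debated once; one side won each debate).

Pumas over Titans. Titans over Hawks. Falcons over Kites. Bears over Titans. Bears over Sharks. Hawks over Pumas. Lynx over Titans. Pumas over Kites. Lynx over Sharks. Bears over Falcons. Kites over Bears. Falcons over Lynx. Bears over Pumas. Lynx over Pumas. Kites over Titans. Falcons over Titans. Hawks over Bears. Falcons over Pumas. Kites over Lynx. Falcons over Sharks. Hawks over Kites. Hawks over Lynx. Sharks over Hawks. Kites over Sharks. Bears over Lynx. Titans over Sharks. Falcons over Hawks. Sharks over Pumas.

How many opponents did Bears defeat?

5

Bears' results: beat Lynx, Pumas, Sharks, Falcons, Titans; lost to Hawks, Kites.
That is 5 wins.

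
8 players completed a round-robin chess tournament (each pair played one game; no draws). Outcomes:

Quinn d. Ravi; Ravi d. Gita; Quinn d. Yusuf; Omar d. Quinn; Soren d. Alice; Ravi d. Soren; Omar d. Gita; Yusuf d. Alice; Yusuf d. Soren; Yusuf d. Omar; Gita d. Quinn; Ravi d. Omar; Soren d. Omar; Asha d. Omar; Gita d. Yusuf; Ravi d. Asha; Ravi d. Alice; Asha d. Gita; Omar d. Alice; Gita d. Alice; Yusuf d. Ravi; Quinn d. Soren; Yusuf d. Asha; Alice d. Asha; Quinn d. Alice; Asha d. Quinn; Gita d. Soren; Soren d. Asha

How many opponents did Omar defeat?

3

Omar's results: beat Alice, Gita, Quinn; lost to Yusuf, Soren, Asha, Ravi.
That is 3 wins.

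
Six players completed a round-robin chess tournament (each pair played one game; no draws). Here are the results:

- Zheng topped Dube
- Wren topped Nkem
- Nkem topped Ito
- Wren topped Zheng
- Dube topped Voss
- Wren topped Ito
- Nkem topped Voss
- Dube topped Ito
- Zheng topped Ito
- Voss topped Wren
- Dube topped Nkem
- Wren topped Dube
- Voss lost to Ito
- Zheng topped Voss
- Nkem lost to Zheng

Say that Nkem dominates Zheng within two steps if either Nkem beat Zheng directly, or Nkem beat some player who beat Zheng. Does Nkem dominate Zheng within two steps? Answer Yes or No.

No

Nkem did not beat Zheng directly.
Nkem beat Voss, Ito, but each of them lost to Zheng. No two-step path.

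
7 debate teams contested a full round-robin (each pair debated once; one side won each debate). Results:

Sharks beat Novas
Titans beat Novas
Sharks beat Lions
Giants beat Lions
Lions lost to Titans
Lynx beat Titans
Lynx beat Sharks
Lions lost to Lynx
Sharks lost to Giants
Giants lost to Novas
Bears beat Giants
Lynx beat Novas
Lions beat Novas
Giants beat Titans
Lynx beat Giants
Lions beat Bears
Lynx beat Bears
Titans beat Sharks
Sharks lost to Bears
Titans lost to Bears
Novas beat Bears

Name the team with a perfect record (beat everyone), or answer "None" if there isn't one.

Lynx

Lynx has 6 wins out of 6 opponents — a perfect record.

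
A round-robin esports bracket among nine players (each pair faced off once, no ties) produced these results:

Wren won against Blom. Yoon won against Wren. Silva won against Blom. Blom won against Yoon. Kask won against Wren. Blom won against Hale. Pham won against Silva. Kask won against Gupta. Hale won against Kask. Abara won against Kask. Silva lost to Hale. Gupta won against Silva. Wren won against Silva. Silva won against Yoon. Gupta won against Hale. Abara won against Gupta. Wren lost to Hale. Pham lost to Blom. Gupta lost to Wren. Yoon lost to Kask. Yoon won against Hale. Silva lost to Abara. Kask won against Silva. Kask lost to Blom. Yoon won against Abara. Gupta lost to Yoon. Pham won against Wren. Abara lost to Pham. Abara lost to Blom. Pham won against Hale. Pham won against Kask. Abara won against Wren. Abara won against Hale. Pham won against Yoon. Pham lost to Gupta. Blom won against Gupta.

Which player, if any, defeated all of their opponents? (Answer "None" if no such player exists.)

Highest win total is Pham with 6 (out of 8 possible).
Pham lost to Blom, Gupta, so no player went undefeated.

None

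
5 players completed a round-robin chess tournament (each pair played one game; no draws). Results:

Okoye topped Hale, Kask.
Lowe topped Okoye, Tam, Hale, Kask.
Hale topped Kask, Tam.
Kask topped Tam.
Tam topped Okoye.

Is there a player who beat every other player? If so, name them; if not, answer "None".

Lowe

Lowe has 4 wins out of 4 opponents — a perfect record.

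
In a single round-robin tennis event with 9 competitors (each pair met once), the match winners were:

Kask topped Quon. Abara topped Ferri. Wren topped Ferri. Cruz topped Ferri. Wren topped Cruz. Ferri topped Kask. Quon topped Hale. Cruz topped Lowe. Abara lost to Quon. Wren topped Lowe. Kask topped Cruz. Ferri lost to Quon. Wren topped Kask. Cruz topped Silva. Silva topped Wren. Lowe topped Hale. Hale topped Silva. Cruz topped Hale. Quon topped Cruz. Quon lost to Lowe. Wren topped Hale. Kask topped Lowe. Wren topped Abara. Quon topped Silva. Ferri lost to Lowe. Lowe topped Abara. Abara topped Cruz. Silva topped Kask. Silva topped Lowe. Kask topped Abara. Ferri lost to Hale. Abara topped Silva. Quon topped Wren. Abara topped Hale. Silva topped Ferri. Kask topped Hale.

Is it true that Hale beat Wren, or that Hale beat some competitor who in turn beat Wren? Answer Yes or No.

Hale did not beat Wren directly.
Hale beat Silva, Ferri. Of those, Silva beat Wren.

Yes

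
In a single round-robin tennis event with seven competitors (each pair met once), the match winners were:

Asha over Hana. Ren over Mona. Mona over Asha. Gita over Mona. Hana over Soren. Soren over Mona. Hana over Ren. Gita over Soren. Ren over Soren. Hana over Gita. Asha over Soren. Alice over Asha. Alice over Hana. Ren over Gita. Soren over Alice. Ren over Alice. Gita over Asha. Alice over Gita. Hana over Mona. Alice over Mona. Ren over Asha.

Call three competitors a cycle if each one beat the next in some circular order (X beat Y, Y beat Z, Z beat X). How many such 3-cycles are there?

8

Win totals: Gita 3, Asha 2, Hana 4, Soren 2, Ren 5, Mona 1, Alice 4.
A competitor with w wins dominates both others in C(w,2) triples; summing gives 3 + 1 + 6 + 1 + 10 + 0 + 6 = 27 transitive triples.
Total triples C(7,3) = 35, so cyclic triples = 35 − 27 = 8.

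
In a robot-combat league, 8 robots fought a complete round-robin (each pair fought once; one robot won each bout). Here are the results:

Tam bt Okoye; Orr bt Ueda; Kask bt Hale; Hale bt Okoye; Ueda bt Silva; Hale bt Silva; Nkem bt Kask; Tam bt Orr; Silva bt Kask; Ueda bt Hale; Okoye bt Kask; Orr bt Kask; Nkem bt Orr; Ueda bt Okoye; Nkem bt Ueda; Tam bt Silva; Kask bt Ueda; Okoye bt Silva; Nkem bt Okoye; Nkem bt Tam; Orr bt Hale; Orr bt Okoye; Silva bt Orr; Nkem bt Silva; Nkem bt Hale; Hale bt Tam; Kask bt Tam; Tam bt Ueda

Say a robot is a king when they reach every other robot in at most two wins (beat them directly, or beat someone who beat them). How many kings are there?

Kask cannot reach Nkem in two steps.
Orr cannot reach Nkem in two steps.
Hale cannot reach Nkem in two steps.
Silva cannot reach Nkem in two steps.
Ueda cannot reach Nkem in two steps.
Nkem reaches everyone (king).
Tam cannot reach Nkem in two steps.
Okoye cannot reach Nkem in two steps.
Kings: Nkem — 1.

1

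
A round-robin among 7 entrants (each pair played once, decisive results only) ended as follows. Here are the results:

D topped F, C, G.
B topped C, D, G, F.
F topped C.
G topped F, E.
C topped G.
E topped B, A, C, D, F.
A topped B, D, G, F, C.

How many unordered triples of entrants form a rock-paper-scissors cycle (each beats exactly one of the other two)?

5

Win totals: A 5, B 4, C 1, D 3, E 5, F 1, G 2.
An entrant with w wins dominates both others in C(w,2) triples; summing gives 10 + 6 + 0 + 3 + 10 + 0 + 1 = 30 transitive triples.
Total triples C(7,3) = 35, so cyclic triples = 35 − 30 = 5.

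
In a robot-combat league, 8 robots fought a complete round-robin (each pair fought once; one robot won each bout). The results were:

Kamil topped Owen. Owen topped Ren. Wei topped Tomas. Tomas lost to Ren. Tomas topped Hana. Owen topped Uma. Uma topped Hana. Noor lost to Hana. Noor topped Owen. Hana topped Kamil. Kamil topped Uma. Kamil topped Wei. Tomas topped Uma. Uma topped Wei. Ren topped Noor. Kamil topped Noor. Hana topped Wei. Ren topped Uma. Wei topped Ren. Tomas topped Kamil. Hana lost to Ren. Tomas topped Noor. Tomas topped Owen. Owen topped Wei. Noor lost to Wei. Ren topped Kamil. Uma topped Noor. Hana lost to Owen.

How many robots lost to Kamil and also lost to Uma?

Kamil beat: Owen, Wei, Noor, Uma.
Uma beat: Hana, Wei, Noor.
Both beat: Wei, Noor — 2.

2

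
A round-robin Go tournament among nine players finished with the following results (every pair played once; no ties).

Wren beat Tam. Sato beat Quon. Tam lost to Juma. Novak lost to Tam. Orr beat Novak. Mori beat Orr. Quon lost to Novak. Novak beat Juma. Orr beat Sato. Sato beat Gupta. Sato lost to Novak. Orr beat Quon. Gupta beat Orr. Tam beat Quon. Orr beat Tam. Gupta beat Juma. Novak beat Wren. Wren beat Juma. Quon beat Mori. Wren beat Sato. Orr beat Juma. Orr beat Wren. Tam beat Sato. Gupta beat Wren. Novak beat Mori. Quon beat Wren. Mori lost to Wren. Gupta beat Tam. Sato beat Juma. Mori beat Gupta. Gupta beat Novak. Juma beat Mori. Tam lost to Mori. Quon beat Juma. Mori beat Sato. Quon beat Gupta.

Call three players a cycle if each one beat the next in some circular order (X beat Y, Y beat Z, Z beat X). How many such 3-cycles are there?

Win totals: Gupta 5, Quon 4, Orr 6, Sato 3, Tam 3, Wren 4, Novak 5, Juma 2, Mori 4.
A player with w wins dominates both others in C(w,2) triples; summing gives 10 + 6 + 15 + 3 + 3 + 6 + 10 + 1 + 6 = 60 transitive triples.
Total triples C(9,3) = 84, so cyclic triples = 84 − 60 = 24.

24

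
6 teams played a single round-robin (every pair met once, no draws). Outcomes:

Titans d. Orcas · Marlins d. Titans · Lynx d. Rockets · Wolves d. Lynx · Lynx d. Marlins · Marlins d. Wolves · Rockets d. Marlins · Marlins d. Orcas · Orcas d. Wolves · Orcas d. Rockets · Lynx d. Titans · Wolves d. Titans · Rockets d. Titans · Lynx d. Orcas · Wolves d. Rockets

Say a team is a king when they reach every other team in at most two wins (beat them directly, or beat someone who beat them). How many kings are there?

4

Lynx reaches everyone (king).
Rockets cannot reach Lynx in two steps.
Wolves reaches everyone (king).
Titans cannot reach Lynx, Marlins in two steps.
Orcas reaches everyone (king).
Marlins reaches everyone (king).
Kings: Lynx, Wolves, Orcas, Marlins — 4.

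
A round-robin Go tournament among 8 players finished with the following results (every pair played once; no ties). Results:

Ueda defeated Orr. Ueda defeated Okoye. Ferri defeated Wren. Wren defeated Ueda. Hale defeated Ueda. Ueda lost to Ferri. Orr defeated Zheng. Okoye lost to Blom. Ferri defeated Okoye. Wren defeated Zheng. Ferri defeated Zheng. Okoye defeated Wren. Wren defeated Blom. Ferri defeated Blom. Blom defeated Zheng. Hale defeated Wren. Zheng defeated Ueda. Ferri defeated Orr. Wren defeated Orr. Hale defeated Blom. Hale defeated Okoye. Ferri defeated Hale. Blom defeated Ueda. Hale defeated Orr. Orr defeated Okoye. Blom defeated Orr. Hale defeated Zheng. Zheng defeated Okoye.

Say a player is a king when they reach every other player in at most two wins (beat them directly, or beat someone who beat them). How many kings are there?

1

Okoye cannot reach Ferri, Hale in two steps.
Blom cannot reach Ferri, Hale in two steps.
Zheng cannot reach Blom, Ferri, Hale in two steps.
Wren cannot reach Ferri, Hale in two steps.
Ueda cannot reach Blom, Ferri, Hale in two steps.
Ferri reaches everyone (king).
Hale cannot reach Ferri in two steps.
Orr cannot reach Blom, Ferri, Hale in two steps.
Kings: Ferri — 1.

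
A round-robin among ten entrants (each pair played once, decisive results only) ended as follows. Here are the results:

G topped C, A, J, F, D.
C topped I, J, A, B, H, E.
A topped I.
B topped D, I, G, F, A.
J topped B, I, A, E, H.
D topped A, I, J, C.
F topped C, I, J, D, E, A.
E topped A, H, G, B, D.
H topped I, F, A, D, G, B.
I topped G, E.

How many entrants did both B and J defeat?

2

B beat: A, D, F, G, I.
J beat: A, B, E, H, I.
Both beat: A, I — 2.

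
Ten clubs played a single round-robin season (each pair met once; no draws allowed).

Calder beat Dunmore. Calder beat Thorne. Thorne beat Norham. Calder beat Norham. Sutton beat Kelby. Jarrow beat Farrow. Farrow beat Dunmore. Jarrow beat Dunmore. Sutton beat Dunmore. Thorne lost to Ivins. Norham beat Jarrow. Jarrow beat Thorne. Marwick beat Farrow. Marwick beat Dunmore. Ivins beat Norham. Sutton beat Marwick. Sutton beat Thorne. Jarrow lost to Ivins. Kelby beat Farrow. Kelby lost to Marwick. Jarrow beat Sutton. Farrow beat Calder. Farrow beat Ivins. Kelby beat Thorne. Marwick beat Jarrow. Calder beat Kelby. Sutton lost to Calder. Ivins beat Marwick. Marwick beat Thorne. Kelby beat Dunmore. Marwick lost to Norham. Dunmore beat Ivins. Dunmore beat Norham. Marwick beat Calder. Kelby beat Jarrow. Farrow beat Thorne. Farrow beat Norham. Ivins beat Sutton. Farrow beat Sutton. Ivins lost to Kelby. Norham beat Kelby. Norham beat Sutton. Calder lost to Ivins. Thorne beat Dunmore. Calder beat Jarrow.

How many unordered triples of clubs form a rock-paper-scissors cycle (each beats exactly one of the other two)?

30

Win totals: Calder 6, Jarrow 4, Norham 4, Sutton 4, Dunmore 2, Thorne 2, Kelby 5, Farrow 6, Ivins 6, Marwick 6.
A club with w wins dominates both others in C(w,2) triples; summing gives 15 + 6 + 6 + 6 + 1 + 1 + 10 + 15 + 15 + 15 = 90 transitive triples.
Total triples C(10,3) = 120, so cyclic triples = 120 − 90 = 30.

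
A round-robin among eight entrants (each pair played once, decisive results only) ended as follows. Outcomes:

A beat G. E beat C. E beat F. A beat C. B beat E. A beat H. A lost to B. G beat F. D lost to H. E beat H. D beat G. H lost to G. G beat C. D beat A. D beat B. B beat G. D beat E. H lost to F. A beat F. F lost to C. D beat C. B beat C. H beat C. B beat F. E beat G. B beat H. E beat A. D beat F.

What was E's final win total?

5

E's results: beat A, C, F, G, H; lost to B, D.
That is 5 wins.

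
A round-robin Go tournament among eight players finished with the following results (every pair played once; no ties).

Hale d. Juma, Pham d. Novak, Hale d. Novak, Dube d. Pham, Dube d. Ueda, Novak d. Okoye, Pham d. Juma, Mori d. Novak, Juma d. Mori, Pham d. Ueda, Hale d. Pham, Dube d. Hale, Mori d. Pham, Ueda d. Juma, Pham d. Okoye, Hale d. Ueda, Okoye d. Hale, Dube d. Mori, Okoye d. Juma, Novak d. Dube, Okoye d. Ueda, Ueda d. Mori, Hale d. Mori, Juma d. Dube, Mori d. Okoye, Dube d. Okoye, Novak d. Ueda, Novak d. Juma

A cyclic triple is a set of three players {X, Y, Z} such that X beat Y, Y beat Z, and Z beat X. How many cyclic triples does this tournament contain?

16

Win totals: Ueda 2, Novak 4, Juma 2, Okoye 3, Hale 5, Mori 3, Dube 5, Pham 4.
A player with w wins dominates both others in C(w,2) triples; summing gives 1 + 6 + 1 + 3 + 10 + 3 + 10 + 6 = 40 transitive triples.
Total triples C(8,3) = 56, so cyclic triples = 56 − 40 = 16.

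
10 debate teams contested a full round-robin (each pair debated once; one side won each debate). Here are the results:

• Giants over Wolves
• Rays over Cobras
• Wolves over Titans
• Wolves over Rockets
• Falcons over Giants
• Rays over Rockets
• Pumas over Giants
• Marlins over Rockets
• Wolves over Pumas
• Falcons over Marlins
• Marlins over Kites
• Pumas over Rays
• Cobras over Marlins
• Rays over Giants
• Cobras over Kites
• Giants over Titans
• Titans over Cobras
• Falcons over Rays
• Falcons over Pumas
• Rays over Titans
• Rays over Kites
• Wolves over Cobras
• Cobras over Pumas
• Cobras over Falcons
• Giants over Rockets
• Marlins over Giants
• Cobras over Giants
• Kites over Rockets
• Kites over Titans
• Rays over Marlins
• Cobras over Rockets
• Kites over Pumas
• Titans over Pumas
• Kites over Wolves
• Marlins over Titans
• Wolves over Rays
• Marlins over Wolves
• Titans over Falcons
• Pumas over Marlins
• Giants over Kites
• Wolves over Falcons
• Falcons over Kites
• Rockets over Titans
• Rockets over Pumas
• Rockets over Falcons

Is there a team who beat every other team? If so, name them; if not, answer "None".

None

Highest win total is Wolves with 6 (out of 9 possible).
Wolves lost to Marlins, Giants, Kites, so no team went undefeated.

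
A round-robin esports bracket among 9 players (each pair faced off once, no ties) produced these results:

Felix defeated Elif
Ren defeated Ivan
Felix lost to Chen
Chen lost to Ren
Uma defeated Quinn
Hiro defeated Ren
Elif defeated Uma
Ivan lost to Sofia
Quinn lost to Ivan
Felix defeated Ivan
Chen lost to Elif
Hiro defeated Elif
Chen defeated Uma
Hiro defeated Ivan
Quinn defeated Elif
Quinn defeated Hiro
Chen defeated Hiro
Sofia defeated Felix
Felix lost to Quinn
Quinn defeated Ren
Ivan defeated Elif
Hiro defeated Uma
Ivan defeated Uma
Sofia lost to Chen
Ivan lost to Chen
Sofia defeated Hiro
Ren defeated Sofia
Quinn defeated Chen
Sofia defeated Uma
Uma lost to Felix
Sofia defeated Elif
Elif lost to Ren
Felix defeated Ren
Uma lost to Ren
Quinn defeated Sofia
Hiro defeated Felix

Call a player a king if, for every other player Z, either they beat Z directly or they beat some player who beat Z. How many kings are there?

6

Uma cannot reach Ivan in two steps.
Ivan reaches everyone (king).
Felix cannot reach Hiro in two steps.
Elif cannot reach Ren in two steps.
Quinn reaches everyone (king).
Hiro reaches everyone (king).
Chen reaches everyone (king).
Ren reaches everyone (king).
Sofia reaches everyone (king).
Kings: Ivan, Quinn, Hiro, Chen, Ren, Sofia — 6.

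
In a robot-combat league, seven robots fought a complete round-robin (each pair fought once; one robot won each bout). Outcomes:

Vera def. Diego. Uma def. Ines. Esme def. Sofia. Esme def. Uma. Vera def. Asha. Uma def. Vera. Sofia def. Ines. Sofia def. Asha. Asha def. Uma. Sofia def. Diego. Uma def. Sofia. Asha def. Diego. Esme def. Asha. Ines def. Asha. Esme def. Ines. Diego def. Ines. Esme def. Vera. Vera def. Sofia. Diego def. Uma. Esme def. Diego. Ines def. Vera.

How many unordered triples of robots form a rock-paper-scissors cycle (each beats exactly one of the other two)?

8

Win totals: Asha 2, Uma 3, Esme 6, Diego 2, Vera 3, Sofia 3, Ines 2.
A robot with w wins dominates both others in C(w,2) triples; summing gives 1 + 3 + 15 + 1 + 3 + 3 + 1 = 27 transitive triples.
Total triples C(7,3) = 35, so cyclic triples = 35 − 27 = 8.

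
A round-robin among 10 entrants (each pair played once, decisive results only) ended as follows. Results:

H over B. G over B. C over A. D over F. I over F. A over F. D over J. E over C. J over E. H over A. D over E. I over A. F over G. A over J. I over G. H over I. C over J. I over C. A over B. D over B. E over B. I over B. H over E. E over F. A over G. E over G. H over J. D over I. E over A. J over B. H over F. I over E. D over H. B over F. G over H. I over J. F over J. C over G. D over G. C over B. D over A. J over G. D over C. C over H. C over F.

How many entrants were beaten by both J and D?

3

J beat: B, E, G.
D beat: A, B, C, E, F, G, H, I, J.
Both beat: B, E, G — 3.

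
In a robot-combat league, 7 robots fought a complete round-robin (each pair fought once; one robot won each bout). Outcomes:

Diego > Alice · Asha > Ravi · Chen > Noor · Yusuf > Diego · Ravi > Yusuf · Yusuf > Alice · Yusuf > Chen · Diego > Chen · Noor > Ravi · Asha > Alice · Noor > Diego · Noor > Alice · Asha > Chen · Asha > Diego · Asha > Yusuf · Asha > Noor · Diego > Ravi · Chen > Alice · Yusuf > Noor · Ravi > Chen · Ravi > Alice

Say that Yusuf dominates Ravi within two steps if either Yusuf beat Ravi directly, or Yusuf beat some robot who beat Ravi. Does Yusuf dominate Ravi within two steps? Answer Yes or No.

Yes

Yusuf did not beat Ravi directly.
Yusuf beat Noor, Alice, Chen, Diego. Of those, Noor beat Ravi.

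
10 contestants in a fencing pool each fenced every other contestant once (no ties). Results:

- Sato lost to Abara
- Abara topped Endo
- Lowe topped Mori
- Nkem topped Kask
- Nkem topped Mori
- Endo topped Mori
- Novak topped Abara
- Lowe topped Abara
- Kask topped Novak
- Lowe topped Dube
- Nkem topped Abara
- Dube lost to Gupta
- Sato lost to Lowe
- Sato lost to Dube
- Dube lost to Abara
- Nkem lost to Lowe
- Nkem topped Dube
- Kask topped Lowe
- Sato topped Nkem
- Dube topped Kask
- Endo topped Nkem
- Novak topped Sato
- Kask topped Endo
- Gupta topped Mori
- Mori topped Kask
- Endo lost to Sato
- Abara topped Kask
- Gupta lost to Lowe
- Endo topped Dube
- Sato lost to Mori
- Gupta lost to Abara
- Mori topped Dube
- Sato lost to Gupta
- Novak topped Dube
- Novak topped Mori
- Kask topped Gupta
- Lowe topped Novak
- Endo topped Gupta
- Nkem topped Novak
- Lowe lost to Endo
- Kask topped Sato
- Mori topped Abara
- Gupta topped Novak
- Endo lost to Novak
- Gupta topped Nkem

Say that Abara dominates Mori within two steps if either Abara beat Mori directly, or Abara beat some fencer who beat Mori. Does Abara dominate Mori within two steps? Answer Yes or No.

Abara did not beat Mori directly.
Abara beat Kask, Endo, Gupta, Sato, Dube. Of those, Endo beat Mori.

Yes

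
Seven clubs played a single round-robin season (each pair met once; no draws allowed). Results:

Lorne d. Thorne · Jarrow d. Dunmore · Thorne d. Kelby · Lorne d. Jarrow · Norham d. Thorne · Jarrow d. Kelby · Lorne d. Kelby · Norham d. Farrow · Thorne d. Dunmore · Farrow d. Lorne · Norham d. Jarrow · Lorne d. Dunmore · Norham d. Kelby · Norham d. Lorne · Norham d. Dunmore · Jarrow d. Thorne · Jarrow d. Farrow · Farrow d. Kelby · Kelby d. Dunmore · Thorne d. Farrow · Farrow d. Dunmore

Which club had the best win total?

Norham

Win totals: Norham 6, Jarrow 4, Lorne 4, Thorne 3, Farrow 3, Dunmore 0, Kelby 1.
Norham leads with 6 wins (next highest: 4).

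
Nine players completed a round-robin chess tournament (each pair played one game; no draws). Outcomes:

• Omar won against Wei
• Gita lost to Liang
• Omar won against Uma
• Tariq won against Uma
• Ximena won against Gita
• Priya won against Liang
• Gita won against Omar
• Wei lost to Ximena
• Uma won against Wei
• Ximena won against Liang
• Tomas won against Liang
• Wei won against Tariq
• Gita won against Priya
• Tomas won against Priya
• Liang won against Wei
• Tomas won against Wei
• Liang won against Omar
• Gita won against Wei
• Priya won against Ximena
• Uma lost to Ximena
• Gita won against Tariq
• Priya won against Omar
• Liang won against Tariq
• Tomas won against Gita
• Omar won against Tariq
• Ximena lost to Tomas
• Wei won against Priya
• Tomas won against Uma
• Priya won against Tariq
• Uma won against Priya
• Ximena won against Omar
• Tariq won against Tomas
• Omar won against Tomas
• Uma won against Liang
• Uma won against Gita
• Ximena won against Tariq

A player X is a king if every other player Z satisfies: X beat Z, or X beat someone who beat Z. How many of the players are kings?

Tariq cannot reach Omar in two steps.
Omar reaches everyone (king).
Tomas reaches everyone (king).
Liang cannot reach Ximena in two steps.
Ximena reaches everyone (king).
Wei cannot reach Gita in two steps.
Uma cannot reach Tomas in two steps.
Gita reaches everyone (king).
Priya reaches everyone (king).
Kings: Omar, Tomas, Ximena, Gita, Priya — 5.

5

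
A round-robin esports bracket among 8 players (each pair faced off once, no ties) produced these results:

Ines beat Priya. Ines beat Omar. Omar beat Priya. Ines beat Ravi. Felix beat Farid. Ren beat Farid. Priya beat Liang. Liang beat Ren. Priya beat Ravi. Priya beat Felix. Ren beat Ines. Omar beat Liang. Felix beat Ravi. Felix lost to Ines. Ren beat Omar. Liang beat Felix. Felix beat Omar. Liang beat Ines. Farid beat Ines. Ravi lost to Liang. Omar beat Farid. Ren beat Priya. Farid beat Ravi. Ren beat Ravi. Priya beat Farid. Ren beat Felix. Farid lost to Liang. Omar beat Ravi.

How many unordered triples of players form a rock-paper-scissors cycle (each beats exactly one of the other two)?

Win totals: Ravi 0, Felix 3, Omar 4, Priya 4, Liang 5, Ren 6, Farid 2, Ines 4.
A player with w wins dominates both others in C(w,2) triples; summing gives 0 + 3 + 6 + 6 + 10 + 15 + 1 + 6 = 47 transitive triples.
Total triples C(8,3) = 56, so cyclic triples = 56 − 47 = 9.

9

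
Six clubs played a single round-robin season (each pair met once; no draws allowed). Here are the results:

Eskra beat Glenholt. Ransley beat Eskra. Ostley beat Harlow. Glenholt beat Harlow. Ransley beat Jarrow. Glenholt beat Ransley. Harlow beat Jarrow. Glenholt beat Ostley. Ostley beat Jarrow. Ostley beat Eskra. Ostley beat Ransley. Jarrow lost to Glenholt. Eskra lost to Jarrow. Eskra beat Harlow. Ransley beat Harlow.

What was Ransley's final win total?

Ransley's results: beat Jarrow, Harlow, Eskra; lost to Glenholt, Ostley.
That is 3 wins.

3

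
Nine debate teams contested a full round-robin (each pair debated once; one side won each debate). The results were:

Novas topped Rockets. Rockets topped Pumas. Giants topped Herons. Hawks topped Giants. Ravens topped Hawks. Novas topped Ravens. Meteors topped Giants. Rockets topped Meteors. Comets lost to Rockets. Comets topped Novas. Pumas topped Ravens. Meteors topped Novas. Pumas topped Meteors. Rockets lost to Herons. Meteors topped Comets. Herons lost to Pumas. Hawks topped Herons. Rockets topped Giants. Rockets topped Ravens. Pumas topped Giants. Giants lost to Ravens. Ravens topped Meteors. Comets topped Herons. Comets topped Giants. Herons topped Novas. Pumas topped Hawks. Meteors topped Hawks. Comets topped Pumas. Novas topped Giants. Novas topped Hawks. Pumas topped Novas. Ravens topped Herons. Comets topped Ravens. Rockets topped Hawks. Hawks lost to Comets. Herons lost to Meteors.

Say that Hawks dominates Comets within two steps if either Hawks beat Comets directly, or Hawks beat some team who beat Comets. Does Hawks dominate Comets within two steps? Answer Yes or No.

No

Hawks did not beat Comets directly.
Hawks beat Herons, Giants, but each of them lost to Comets. No two-step path.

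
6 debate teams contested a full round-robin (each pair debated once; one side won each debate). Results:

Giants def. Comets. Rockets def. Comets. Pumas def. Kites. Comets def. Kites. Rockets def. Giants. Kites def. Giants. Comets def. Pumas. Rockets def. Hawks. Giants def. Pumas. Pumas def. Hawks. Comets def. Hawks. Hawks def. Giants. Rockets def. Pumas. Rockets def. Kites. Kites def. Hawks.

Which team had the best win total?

Win totals: Pumas 2, Comets 3, Hawks 1, Giants 2, Kites 2, Rockets 5.
Rockets leads with 5 wins (next highest: 3).

Rockets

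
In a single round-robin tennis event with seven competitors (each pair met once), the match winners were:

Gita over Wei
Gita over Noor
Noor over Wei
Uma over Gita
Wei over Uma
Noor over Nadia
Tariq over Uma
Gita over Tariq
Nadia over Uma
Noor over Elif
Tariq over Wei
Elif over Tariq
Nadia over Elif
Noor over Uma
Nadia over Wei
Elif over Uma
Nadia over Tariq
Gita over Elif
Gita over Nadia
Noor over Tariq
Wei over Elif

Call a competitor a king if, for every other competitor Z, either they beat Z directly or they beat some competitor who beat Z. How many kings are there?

3

Elif cannot reach Nadia, Noor in two steps.
Wei cannot reach Nadia, Noor in two steps.
Tariq cannot reach Nadia, Noor in two steps.
Nadia cannot reach Noor in two steps.
Uma reaches everyone (king).
Gita reaches everyone (king).
Noor reaches everyone (king).
Kings: Uma, Gita, Noor — 3.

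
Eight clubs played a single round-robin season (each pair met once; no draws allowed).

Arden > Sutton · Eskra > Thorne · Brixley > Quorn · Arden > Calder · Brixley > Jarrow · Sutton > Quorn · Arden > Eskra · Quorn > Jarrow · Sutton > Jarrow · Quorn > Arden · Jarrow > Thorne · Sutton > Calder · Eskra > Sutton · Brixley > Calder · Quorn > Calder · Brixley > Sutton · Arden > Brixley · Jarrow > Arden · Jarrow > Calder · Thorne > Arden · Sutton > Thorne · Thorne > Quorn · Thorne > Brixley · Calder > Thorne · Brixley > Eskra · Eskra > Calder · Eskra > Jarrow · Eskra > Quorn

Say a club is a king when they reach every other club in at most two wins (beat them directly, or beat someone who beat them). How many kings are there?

Quorn reaches everyone (king).
Jarrow reaches everyone (king).
Calder cannot reach Jarrow, Eskra, Sutton in two steps.
Arden reaches everyone (king).
Brixley reaches everyone (king).
Eskra reaches everyone (king).
Thorne reaches everyone (king).
Sutton cannot reach Eskra in two steps.
Kings: Quorn, Jarrow, Arden, Brixley, Eskra, Thorne — 6.

6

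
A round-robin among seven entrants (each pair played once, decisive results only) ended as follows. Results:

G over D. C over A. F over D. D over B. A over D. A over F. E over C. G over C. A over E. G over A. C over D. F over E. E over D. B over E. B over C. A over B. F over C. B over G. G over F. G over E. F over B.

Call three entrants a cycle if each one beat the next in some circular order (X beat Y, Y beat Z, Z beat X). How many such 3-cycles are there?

Win totals: A 4, B 3, C 2, D 1, E 2, F 4, G 5.
An entrant with w wins dominates both others in C(w,2) triples; summing gives 6 + 3 + 1 + 0 + 1 + 6 + 10 = 27 transitive triples.
Total triples C(7,3) = 35, so cyclic triples = 35 − 27 = 8.

8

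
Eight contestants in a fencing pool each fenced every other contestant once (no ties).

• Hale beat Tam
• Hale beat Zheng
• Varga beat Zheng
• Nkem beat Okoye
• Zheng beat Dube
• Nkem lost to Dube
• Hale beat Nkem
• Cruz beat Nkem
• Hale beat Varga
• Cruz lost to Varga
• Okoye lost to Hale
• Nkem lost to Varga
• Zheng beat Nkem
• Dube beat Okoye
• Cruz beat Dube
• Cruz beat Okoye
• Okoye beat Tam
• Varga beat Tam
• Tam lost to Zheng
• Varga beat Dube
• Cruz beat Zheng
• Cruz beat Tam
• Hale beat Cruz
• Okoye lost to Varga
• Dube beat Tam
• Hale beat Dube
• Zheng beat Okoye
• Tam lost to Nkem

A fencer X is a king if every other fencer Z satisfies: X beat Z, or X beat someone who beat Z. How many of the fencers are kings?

Dube cannot reach Zheng, Cruz, Hale, Varga in two steps.
Zheng cannot reach Cruz, Hale, Varga in two steps.
Cruz cannot reach Hale, Varga in two steps.
Okoye cannot reach Dube, Zheng, Cruz, Hale, Nkem, Varga in two steps.
Hale reaches everyone (king).
Nkem cannot reach Dube, Zheng, Cruz, Hale, Varga in two steps.
Tam cannot reach Dube, Zheng, Cruz, Okoye, Hale, Nkem, Varga in two steps.
Varga cannot reach Hale in two steps.
Kings: Hale — 1.

1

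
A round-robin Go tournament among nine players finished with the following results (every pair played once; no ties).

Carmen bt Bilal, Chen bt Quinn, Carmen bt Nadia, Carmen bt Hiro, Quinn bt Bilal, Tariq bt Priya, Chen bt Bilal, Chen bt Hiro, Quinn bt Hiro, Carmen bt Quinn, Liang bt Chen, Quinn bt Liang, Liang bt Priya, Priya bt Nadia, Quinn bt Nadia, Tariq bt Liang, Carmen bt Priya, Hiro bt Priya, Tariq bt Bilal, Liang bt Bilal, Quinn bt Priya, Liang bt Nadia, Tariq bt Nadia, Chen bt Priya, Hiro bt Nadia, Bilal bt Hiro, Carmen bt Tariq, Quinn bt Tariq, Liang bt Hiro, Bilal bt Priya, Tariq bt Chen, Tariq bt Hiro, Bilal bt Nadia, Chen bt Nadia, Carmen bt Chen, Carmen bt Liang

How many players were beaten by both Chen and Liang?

Chen beat: Quinn, Nadia, Priya, Bilal, Hiro.
Liang beat: Nadia, Priya, Chen, Bilal, Hiro.
Both beat: Nadia, Priya, Bilal, Hiro — 4.

4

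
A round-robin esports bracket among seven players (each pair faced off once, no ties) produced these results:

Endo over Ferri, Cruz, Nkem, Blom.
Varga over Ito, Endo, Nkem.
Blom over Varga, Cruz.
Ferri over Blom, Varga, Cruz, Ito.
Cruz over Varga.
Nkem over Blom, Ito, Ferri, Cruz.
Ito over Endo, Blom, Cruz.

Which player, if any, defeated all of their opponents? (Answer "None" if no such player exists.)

Highest win total is Nkem with 4 (out of 6 possible).
Nkem lost to Varga, Endo, so no player went undefeated.

None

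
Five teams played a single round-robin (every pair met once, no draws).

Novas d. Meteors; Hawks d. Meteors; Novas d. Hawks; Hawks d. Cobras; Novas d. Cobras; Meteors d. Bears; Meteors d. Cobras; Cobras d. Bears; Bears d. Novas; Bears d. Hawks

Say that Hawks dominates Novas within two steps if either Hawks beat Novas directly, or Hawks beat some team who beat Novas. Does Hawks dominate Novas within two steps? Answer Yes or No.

Hawks did not beat Novas directly.
Hawks beat Cobras, Meteors, but each of them lost to Novas. No two-step path.

No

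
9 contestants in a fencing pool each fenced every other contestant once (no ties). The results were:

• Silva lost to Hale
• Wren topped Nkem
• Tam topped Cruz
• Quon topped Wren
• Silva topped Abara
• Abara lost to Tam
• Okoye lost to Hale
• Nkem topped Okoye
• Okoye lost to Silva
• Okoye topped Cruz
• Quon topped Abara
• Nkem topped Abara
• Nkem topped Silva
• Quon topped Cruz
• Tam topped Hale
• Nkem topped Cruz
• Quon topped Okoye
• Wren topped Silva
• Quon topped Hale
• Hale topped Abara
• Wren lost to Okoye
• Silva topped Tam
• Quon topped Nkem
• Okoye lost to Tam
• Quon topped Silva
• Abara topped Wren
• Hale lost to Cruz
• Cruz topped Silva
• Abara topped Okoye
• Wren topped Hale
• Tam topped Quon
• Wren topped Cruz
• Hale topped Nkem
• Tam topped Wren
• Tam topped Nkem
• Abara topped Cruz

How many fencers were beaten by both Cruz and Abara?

0

Cruz beat: Silva, Hale.
Abara beat: Wren, Cruz, Okoye.
No one was beaten by both.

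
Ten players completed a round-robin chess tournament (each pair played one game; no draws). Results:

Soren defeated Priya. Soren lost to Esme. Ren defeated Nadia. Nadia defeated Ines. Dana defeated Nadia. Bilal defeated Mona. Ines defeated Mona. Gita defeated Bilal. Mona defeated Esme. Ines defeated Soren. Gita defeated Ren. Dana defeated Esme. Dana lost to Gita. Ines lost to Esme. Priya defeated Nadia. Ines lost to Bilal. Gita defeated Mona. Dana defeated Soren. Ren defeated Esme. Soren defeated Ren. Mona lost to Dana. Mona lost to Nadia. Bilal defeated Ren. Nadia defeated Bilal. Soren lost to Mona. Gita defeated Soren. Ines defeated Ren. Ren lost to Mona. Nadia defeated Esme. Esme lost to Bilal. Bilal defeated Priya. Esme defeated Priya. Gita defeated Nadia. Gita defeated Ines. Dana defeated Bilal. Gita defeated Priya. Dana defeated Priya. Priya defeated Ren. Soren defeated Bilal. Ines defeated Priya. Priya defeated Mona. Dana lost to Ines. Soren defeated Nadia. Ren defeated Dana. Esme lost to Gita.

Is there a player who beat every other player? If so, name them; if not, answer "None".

Gita has 9 wins out of 9 opponents — a perfect record.

Gita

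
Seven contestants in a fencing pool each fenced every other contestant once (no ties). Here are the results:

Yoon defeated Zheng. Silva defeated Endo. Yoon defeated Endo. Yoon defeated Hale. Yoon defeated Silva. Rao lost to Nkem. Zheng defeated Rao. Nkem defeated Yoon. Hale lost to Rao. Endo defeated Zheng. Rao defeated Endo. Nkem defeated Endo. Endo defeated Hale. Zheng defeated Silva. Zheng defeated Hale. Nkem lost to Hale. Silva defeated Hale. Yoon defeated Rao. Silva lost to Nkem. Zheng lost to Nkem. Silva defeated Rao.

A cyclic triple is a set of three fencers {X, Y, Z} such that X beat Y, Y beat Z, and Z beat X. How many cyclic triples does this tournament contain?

Win totals: Nkem 5, Silva 3, Rao 2, Hale 1, Endo 2, Yoon 5, Zheng 3.
A fencer with w wins dominates both others in C(w,2) triples; summing gives 10 + 3 + 1 + 0 + 1 + 10 + 3 = 28 transitive triples.
Total triples C(7,3) = 35, so cyclic triples = 35 − 28 = 7.

7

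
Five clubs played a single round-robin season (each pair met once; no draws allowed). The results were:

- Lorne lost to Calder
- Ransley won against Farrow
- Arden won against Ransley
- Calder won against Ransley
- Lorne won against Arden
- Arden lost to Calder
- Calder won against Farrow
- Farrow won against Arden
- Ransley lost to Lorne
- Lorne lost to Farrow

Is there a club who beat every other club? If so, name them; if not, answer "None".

Calder

Calder has 4 wins out of 4 opponents — a perfect record.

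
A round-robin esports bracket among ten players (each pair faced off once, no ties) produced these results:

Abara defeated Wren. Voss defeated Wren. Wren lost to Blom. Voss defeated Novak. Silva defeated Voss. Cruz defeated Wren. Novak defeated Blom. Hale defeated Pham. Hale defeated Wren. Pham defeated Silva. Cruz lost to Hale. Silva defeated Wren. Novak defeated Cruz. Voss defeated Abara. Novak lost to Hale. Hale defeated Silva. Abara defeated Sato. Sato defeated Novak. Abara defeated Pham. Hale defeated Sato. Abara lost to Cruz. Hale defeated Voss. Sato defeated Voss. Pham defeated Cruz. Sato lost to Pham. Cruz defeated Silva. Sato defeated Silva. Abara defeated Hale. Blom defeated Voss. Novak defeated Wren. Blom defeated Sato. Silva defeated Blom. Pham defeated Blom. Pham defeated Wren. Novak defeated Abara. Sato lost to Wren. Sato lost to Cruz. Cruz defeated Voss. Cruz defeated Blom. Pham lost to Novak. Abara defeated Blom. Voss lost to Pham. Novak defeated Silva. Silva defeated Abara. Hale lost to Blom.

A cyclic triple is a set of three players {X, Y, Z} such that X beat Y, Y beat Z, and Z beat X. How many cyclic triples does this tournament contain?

Win totals: Wren 1, Sato 3, Novak 6, Hale 7, Pham 6, Cruz 6, Voss 3, Abara 5, Silva 4, Blom 4.
A player with w wins dominates both others in C(w,2) triples; summing gives 0 + 3 + 15 + 21 + 15 + 15 + 3 + 10 + 6 + 6 = 94 transitive triples.
Total triples C(10,3) = 120, so cyclic triples = 120 − 94 = 26.

26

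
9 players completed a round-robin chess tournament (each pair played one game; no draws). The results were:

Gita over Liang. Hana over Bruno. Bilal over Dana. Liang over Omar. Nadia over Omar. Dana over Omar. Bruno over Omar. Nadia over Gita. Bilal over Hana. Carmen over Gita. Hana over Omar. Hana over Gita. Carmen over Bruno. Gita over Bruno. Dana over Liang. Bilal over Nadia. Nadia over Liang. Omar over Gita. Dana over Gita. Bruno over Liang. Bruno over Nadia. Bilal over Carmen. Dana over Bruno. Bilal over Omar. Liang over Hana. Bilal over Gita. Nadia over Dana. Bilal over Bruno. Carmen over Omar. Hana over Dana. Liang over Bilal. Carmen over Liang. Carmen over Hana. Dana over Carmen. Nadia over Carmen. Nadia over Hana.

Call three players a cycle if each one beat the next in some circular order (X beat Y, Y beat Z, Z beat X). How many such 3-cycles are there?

Win totals: Hana 4, Carmen 5, Bilal 7, Omar 1, Nadia 6, Bruno 3, Liang 3, Gita 2, Dana 5.
A player with w wins dominates both others in C(w,2) triples; summing gives 6 + 10 + 21 + 0 + 15 + 3 + 3 + 1 + 10 = 69 transitive triples.
Total triples C(9,3) = 84, so cyclic triples = 84 − 69 = 15.

15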